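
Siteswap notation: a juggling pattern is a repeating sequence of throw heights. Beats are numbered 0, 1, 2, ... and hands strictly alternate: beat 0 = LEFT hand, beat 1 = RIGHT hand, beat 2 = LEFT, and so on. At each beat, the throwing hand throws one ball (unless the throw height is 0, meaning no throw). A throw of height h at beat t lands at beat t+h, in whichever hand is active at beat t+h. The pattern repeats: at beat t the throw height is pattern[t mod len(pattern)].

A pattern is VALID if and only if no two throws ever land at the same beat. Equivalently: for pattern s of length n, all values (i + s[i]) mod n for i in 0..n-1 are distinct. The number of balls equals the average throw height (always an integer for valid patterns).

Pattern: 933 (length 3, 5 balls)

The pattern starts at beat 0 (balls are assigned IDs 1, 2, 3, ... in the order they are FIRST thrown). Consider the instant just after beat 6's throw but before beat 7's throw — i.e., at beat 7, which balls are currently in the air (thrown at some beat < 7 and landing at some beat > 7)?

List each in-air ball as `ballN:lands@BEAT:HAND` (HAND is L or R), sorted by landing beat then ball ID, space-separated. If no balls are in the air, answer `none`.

Answer: ball3:lands@8:L ball1:lands@9:R ball4:lands@12:L ball5:lands@15:R

Derivation:
Beat 0 (L): throw ball1 h=9 -> lands@9:R; in-air after throw: [b1@9:R]
Beat 1 (R): throw ball2 h=3 -> lands@4:L; in-air after throw: [b2@4:L b1@9:R]
Beat 2 (L): throw ball3 h=3 -> lands@5:R; in-air after throw: [b2@4:L b3@5:R b1@9:R]
Beat 3 (R): throw ball4 h=9 -> lands@12:L; in-air after throw: [b2@4:L b3@5:R b1@9:R b4@12:L]
Beat 4 (L): throw ball2 h=3 -> lands@7:R; in-air after throw: [b3@5:R b2@7:R b1@9:R b4@12:L]
Beat 5 (R): throw ball3 h=3 -> lands@8:L; in-air after throw: [b2@7:R b3@8:L b1@9:R b4@12:L]
Beat 6 (L): throw ball5 h=9 -> lands@15:R; in-air after throw: [b2@7:R b3@8:L b1@9:R b4@12:L b5@15:R]
Beat 7 (R): throw ball2 h=3 -> lands@10:L; in-air after throw: [b3@8:L b1@9:R b2@10:L b4@12:L b5@15:R]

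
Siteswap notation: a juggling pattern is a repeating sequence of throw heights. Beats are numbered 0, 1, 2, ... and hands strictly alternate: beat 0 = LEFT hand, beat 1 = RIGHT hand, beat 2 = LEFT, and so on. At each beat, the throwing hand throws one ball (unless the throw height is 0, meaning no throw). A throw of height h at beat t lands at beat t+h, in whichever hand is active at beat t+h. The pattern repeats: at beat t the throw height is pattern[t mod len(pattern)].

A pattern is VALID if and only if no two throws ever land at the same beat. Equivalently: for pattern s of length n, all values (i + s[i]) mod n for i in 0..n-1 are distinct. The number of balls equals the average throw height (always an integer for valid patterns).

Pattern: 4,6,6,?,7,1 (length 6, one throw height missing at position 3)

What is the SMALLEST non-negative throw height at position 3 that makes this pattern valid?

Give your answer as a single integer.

i=0: (0 + 4) mod 6 = 4
i=1: (1 + 6) mod 6 = 1
i=2: (2 + 6) mod 6 = 2
i=3: s[i]=? (unknown)
i=4: (4 + 7) mod 6 = 5
i=5: (5 + 1) mod 6 = 0
Known residues: [0, 1, 2, 4, 5]; need a permutation of 0..5, so missing residue r = 3
Need (3 + s) mod 6 = 3; smallest s = (3 - 3) mod 6 = 0

Answer: 0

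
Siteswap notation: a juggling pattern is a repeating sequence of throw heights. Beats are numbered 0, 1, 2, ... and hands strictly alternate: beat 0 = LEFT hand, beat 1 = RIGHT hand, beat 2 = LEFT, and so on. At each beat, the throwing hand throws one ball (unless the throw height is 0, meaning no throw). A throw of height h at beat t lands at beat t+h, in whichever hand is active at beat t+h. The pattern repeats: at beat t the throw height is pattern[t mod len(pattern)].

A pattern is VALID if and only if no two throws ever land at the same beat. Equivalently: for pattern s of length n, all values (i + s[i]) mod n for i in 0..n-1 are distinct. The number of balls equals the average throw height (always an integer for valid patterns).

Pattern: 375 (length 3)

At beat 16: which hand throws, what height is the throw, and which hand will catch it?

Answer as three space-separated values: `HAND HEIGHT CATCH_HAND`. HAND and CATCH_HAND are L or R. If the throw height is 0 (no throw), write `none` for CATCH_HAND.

Beat 16: 16 mod 2 = 0, so hand = L
Throw height = pattern[16 mod 3] = pattern[1] = 7
Lands at beat 16+7=23, 23 mod 2 = 1, so catch hand = R

Answer: L 7 R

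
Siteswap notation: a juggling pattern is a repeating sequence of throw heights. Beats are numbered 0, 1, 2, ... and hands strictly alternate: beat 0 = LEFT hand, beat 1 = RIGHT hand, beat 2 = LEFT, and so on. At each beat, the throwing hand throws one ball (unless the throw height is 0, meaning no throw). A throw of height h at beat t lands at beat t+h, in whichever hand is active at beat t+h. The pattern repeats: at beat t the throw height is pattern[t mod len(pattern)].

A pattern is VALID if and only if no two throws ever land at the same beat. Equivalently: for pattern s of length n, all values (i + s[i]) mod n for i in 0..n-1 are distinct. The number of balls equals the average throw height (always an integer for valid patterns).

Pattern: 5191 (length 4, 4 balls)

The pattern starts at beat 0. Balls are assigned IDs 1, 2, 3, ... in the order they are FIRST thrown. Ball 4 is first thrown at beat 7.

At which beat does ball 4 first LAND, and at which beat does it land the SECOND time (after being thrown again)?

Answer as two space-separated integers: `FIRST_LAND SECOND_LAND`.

Beat 0 (L): throw ball1 h=5 -> lands@5:R; in-air after throw: [b1@5:R]
Beat 1 (R): throw ball2 h=1 -> lands@2:L; in-air after throw: [b2@2:L b1@5:R]
Beat 2 (L): throw ball2 h=9 -> lands@11:R; in-air after throw: [b1@5:R b2@11:R]
Beat 3 (R): throw ball3 h=1 -> lands@4:L; in-air after throw: [b3@4:L b1@5:R b2@11:R]
Beat 4 (L): throw ball3 h=5 -> lands@9:R; in-air after throw: [b1@5:R b3@9:R b2@11:R]
Beat 5 (R): throw ball1 h=1 -> lands@6:L; in-air after throw: [b1@6:L b3@9:R b2@11:R]
Beat 6 (L): throw ball1 h=9 -> lands@15:R; in-air after throw: [b3@9:R b2@11:R b1@15:R]
Beat 7 (R): throw ball4 h=1 -> lands@8:L; in-air after throw: [b4@8:L b3@9:R b2@11:R b1@15:R]
Beat 8 (L): throw ball4 h=5 -> lands@13:R; in-air after throw: [b3@9:R b2@11:R b4@13:R b1@15:R]
Beat 9 (R): throw ball3 h=1 -> lands@10:L; in-air after throw: [b3@10:L b2@11:R b4@13:R b1@15:R]
Beat 10 (L): throw ball3 h=9 -> lands@19:R; in-air after throw: [b2@11:R b4@13:R b1@15:R b3@19:R]
Beat 11 (R): throw ball2 h=1 -> lands@12:L; in-air after throw: [b2@12:L b4@13:R b1@15:R b3@19:R]
Beat 12 (L): throw ball2 h=5 -> lands@17:R; in-air after throw: [b4@13:R b1@15:R b2@17:R b3@19:R]
Beat 13 (R): throw ball4 h=1 -> lands@14:L; in-air after throw: [b4@14:L b1@15:R b2@17:R b3@19:R]
Ball 4: thrown@7 h=1 -> first land @8; rethrown@8 h=5 -> second land @13

Answer: 8 13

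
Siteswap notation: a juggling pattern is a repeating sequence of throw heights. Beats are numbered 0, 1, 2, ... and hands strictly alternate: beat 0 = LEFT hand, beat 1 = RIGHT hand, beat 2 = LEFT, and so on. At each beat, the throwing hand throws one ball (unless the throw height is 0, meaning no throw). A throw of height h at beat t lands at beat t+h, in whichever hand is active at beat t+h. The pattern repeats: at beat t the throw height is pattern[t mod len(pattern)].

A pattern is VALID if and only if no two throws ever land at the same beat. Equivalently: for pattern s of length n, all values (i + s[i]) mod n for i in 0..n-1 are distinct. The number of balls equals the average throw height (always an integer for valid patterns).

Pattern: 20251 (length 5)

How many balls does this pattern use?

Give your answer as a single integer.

Answer: 2

Derivation:
Pattern = [2, 0, 2, 5, 1], length n = 5
  position 0: throw height = 2, running sum = 2
  position 1: throw height = 0, running sum = 2
  position 2: throw height = 2, running sum = 4
  position 3: throw height = 5, running sum = 9
  position 4: throw height = 1, running sum = 10
Total sum = 10; balls = sum / n = 10 / 5 = 2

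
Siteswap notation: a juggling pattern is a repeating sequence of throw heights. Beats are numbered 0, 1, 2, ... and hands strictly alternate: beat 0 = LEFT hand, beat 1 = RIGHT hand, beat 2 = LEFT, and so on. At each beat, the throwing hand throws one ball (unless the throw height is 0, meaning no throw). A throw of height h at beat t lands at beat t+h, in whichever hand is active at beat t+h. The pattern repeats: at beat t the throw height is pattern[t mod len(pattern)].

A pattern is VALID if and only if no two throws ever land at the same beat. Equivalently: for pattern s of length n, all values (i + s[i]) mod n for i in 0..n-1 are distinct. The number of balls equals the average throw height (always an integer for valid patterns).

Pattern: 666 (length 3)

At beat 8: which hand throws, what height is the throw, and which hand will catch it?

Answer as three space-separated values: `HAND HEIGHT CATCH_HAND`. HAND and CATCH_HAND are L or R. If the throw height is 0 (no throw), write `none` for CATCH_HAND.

Beat 8: 8 mod 2 = 0, so hand = L
Throw height = pattern[8 mod 3] = pattern[2] = 6
Lands at beat 8+6=14, 14 mod 2 = 0, so catch hand = L

Answer: L 6 L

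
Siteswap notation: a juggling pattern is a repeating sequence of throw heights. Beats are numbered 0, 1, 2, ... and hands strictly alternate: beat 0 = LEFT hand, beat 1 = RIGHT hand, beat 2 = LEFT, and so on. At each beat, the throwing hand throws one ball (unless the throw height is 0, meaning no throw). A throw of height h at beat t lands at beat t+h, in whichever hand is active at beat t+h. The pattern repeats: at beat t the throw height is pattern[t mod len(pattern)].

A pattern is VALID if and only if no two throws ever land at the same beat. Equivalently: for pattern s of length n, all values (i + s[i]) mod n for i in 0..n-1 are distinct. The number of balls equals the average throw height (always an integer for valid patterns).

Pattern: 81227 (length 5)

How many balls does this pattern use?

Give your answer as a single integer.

Answer: 4

Derivation:
Pattern = [8, 1, 2, 2, 7], length n = 5
  position 0: throw height = 8, running sum = 8
  position 1: throw height = 1, running sum = 9
  position 2: throw height = 2, running sum = 11
  position 3: throw height = 2, running sum = 13
  position 4: throw height = 7, running sum = 20
Total sum = 20; balls = sum / n = 20 / 5 = 4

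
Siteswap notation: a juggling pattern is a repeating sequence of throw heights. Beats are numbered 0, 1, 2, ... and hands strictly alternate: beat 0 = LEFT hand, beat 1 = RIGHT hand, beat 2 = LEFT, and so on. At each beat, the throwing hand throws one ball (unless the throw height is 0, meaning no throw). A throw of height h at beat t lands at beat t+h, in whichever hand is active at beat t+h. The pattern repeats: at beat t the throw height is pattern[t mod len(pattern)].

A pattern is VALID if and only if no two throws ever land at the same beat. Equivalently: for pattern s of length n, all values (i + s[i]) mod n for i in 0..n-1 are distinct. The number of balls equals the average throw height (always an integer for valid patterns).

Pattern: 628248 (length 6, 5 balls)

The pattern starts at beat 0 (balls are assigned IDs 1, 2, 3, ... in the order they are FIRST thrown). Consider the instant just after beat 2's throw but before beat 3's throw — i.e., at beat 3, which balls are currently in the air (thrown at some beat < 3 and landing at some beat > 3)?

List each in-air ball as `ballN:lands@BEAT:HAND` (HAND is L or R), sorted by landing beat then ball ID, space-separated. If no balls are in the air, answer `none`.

Answer: ball1:lands@6:L ball3:lands@10:L

Derivation:
Beat 0 (L): throw ball1 h=6 -> lands@6:L; in-air after throw: [b1@6:L]
Beat 1 (R): throw ball2 h=2 -> lands@3:R; in-air after throw: [b2@3:R b1@6:L]
Beat 2 (L): throw ball3 h=8 -> lands@10:L; in-air after throw: [b2@3:R b1@6:L b3@10:L]
Beat 3 (R): throw ball2 h=2 -> lands@5:R; in-air after throw: [b2@5:R b1@6:L b3@10:L]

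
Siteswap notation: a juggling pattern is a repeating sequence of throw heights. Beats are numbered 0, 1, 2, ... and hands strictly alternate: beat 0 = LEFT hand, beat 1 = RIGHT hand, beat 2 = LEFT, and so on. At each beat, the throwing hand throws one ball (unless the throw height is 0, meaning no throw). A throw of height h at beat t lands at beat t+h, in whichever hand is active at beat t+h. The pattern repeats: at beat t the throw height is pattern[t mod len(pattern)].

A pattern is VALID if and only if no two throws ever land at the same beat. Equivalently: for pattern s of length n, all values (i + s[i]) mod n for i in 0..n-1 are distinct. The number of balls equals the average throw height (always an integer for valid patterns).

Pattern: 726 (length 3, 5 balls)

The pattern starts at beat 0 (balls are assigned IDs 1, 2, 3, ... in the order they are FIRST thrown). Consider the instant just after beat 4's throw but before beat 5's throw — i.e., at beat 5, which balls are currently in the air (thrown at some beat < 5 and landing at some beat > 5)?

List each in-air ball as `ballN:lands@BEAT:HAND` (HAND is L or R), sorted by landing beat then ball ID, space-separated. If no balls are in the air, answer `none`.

Beat 0 (L): throw ball1 h=7 -> lands@7:R; in-air after throw: [b1@7:R]
Beat 1 (R): throw ball2 h=2 -> lands@3:R; in-air after throw: [b2@3:R b1@7:R]
Beat 2 (L): throw ball3 h=6 -> lands@8:L; in-air after throw: [b2@3:R b1@7:R b3@8:L]
Beat 3 (R): throw ball2 h=7 -> lands@10:L; in-air after throw: [b1@7:R b3@8:L b2@10:L]
Beat 4 (L): throw ball4 h=2 -> lands@6:L; in-air after throw: [b4@6:L b1@7:R b3@8:L b2@10:L]
Beat 5 (R): throw ball5 h=6 -> lands@11:R; in-air after throw: [b4@6:L b1@7:R b3@8:L b2@10:L b5@11:R]

Answer: ball4:lands@6:L ball1:lands@7:R ball3:lands@8:L ball2:lands@10:L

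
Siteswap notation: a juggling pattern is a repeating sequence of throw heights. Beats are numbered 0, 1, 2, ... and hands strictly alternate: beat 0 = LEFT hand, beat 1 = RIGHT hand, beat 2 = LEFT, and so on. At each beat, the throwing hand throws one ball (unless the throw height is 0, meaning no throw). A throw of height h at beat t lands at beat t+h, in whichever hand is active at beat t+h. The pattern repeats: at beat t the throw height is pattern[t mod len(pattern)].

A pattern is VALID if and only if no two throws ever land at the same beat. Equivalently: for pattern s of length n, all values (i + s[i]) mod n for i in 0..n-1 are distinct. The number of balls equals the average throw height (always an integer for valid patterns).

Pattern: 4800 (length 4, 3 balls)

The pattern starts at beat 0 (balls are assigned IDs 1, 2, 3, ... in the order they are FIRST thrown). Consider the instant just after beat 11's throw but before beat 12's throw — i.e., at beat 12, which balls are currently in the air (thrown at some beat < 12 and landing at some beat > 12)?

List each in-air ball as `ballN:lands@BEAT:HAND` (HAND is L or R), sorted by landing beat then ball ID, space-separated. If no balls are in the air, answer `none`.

Beat 0 (L): throw ball1 h=4 -> lands@4:L; in-air after throw: [b1@4:L]
Beat 1 (R): throw ball2 h=8 -> lands@9:R; in-air after throw: [b1@4:L b2@9:R]
Beat 4 (L): throw ball1 h=4 -> lands@8:L; in-air after throw: [b1@8:L b2@9:R]
Beat 5 (R): throw ball3 h=8 -> lands@13:R; in-air after throw: [b1@8:L b2@9:R b3@13:R]
Beat 8 (L): throw ball1 h=4 -> lands@12:L; in-air after throw: [b2@9:R b1@12:L b3@13:R]
Beat 9 (R): throw ball2 h=8 -> lands@17:R; in-air after throw: [b1@12:L b3@13:R b2@17:R]
Beat 12 (L): throw ball1 h=4 -> lands@16:L; in-air after throw: [b3@13:R b1@16:L b2@17:R]

Answer: ball3:lands@13:R ball2:lands@17:R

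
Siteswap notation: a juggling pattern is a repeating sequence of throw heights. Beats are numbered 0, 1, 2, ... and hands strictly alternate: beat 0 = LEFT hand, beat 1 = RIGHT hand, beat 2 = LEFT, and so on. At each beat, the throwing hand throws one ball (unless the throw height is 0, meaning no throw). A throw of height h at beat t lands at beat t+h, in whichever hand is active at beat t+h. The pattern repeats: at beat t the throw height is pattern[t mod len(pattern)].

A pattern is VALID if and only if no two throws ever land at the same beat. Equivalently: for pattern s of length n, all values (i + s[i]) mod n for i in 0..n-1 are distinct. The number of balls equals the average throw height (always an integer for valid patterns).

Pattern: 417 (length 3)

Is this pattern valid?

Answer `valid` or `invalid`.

Answer: valid

Derivation:
i=0: (i + s[i]) mod n = (0 + 4) mod 3 = 1
i=1: (i + s[i]) mod n = (1 + 1) mod 3 = 2
i=2: (i + s[i]) mod n = (2 + 7) mod 3 = 0
Residues: [1, 2, 0], distinct: True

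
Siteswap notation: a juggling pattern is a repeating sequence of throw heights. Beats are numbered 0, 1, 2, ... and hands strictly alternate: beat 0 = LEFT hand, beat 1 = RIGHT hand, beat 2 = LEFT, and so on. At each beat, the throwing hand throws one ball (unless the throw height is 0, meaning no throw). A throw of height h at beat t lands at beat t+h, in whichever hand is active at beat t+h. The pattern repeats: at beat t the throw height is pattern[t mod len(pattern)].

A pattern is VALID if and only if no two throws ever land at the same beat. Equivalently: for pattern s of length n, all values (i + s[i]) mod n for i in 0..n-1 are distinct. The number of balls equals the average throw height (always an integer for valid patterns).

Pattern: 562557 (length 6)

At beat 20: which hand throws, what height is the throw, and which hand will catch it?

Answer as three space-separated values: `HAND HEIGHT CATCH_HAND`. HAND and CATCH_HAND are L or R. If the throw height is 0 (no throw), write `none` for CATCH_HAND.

Beat 20: 20 mod 2 = 0, so hand = L
Throw height = pattern[20 mod 6] = pattern[2] = 2
Lands at beat 20+2=22, 22 mod 2 = 0, so catch hand = L

Answer: L 2 L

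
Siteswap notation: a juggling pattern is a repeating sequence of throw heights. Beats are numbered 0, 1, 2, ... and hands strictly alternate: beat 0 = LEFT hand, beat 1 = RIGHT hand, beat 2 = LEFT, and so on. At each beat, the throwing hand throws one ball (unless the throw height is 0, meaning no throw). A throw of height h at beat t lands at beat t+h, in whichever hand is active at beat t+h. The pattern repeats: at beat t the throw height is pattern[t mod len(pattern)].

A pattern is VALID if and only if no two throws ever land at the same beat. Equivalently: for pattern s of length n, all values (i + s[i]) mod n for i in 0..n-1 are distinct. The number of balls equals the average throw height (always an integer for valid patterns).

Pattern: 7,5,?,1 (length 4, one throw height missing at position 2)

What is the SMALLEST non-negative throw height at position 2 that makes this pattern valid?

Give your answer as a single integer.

i=0: (0 + 7) mod 4 = 3
i=1: (1 + 5) mod 4 = 2
i=2: s[i]=? (unknown)
i=3: (3 + 1) mod 4 = 0
Known residues: [0, 2, 3]; need a permutation of 0..3, so missing residue r = 1
Need (2 + s) mod 4 = 1; smallest s = (1 - 2) mod 4 = 3

Answer: 3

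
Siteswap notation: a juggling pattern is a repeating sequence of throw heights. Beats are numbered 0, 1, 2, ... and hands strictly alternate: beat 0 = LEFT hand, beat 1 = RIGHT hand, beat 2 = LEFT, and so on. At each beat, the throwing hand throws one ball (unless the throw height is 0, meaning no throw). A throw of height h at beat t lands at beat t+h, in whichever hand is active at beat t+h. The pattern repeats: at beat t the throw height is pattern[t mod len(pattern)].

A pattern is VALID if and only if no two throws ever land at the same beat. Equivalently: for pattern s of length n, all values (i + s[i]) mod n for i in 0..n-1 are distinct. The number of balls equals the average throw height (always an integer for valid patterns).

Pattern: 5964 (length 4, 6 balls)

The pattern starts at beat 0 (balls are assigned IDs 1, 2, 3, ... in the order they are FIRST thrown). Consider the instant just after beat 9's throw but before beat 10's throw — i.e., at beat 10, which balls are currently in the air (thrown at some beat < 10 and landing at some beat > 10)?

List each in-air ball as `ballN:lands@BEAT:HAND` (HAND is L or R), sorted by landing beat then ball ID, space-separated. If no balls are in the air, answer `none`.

Answer: ball4:lands@11:R ball6:lands@12:L ball3:lands@13:R ball1:lands@14:L ball5:lands@18:L

Derivation:
Beat 0 (L): throw ball1 h=5 -> lands@5:R; in-air after throw: [b1@5:R]
Beat 1 (R): throw ball2 h=9 -> lands@10:L; in-air after throw: [b1@5:R b2@10:L]
Beat 2 (L): throw ball3 h=6 -> lands@8:L; in-air after throw: [b1@5:R b3@8:L b2@10:L]
Beat 3 (R): throw ball4 h=4 -> lands@7:R; in-air after throw: [b1@5:R b4@7:R b3@8:L b2@10:L]
Beat 4 (L): throw ball5 h=5 -> lands@9:R; in-air after throw: [b1@5:R b4@7:R b3@8:L b5@9:R b2@10:L]
Beat 5 (R): throw ball1 h=9 -> lands@14:L; in-air after throw: [b4@7:R b3@8:L b5@9:R b2@10:L b1@14:L]
Beat 6 (L): throw ball6 h=6 -> lands@12:L; in-air after throw: [b4@7:R b3@8:L b5@9:R b2@10:L b6@12:L b1@14:L]
Beat 7 (R): throw ball4 h=4 -> lands@11:R; in-air after throw: [b3@8:L b5@9:R b2@10:L b4@11:R b6@12:L b1@14:L]
Beat 8 (L): throw ball3 h=5 -> lands@13:R; in-air after throw: [b5@9:R b2@10:L b4@11:R b6@12:L b3@13:R b1@14:L]
Beat 9 (R): throw ball5 h=9 -> lands@18:L; in-air after throw: [b2@10:L b4@11:R b6@12:L b3@13:R b1@14:L b5@18:L]
Beat 10 (L): throw ball2 h=6 -> lands@16:L; in-air after throw: [b4@11:R b6@12:L b3@13:R b1@14:L b2@16:L b5@18:L]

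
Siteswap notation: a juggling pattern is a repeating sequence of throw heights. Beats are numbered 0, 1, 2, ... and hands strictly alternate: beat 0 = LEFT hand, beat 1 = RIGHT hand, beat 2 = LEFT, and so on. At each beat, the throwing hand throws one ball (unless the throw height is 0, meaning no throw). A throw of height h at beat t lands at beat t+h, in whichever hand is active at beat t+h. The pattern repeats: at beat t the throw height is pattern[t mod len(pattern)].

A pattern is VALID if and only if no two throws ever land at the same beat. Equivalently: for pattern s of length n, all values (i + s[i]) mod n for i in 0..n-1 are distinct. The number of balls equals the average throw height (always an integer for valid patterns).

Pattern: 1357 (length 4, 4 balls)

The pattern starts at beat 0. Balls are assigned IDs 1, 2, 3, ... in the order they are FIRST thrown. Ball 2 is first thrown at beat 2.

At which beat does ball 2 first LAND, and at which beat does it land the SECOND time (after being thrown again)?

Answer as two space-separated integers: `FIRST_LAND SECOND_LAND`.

Answer: 7 14

Derivation:
Beat 0 (L): throw ball1 h=1 -> lands@1:R; in-air after throw: [b1@1:R]
Beat 1 (R): throw ball1 h=3 -> lands@4:L; in-air after throw: [b1@4:L]
Beat 2 (L): throw ball2 h=5 -> lands@7:R; in-air after throw: [b1@4:L b2@7:R]
Beat 3 (R): throw ball3 h=7 -> lands@10:L; in-air after throw: [b1@4:L b2@7:R b3@10:L]
Beat 4 (L): throw ball1 h=1 -> lands@5:R; in-air after throw: [b1@5:R b2@7:R b3@10:L]
Beat 5 (R): throw ball1 h=3 -> lands@8:L; in-air after throw: [b2@7:R b1@8:L b3@10:L]
Beat 6 (L): throw ball4 h=5 -> lands@11:R; in-air after throw: [b2@7:R b1@8:L b3@10:L b4@11:R]
Beat 7 (R): throw ball2 h=7 -> lands@14:L; in-air after throw: [b1@8:L b3@10:L b4@11:R b2@14:L]
Beat 8 (L): throw ball1 h=1 -> lands@9:R; in-air after throw: [b1@9:R b3@10:L b4@11:R b2@14:L]
Beat 9 (R): throw ball1 h=3 -> lands@12:L; in-air after throw: [b3@10:L b4@11:R b1@12:L b2@14:L]
Beat 10 (L): throw ball3 h=5 -> lands@15:R; in-air after throw: [b4@11:R b1@12:L b2@14:L b3@15:R]
Beat 11 (R): throw ball4 h=7 -> lands@18:L; in-air after throw: [b1@12:L b2@14:L b3@15:R b4@18:L]
Ball 2: thrown@2 h=5 -> first land @7; rethrown@7 h=7 -> second land @14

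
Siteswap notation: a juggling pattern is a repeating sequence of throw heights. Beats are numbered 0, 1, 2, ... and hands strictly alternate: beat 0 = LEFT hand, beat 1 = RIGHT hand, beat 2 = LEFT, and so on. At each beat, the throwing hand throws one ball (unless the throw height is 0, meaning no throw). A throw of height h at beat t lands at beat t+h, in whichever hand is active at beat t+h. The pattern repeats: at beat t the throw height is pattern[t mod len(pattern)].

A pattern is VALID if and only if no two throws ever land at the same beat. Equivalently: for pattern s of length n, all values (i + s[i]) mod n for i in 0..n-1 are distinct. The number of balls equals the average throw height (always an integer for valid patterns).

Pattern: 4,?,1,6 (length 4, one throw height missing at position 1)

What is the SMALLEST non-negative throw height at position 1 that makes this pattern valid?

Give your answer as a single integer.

Answer: 1

Derivation:
i=0: (0 + 4) mod 4 = 0
i=1: s[i]=? (unknown)
i=2: (2 + 1) mod 4 = 3
i=3: (3 + 6) mod 4 = 1
Known residues: [0, 1, 3]; need a permutation of 0..3, so missing residue r = 2
Need (1 + s) mod 4 = 2; smallest s = (2 - 1) mod 4 = 1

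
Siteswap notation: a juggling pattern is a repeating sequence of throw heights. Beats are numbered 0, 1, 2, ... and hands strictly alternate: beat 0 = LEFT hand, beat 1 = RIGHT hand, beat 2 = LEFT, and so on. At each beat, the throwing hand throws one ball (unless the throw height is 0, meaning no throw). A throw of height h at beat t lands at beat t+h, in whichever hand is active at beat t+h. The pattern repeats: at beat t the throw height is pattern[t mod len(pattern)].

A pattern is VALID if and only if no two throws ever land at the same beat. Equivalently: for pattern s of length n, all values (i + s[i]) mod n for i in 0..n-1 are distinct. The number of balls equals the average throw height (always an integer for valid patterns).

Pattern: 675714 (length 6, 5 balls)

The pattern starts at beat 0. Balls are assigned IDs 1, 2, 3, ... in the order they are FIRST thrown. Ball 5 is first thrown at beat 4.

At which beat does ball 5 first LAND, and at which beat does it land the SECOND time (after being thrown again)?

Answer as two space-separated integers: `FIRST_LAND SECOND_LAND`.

Answer: 5 9

Derivation:
Beat 0 (L): throw ball1 h=6 -> lands@6:L; in-air after throw: [b1@6:L]
Beat 1 (R): throw ball2 h=7 -> lands@8:L; in-air after throw: [b1@6:L b2@8:L]
Beat 2 (L): throw ball3 h=5 -> lands@7:R; in-air after throw: [b1@6:L b3@7:R b2@8:L]
Beat 3 (R): throw ball4 h=7 -> lands@10:L; in-air after throw: [b1@6:L b3@7:R b2@8:L b4@10:L]
Beat 4 (L): throw ball5 h=1 -> lands@5:R; in-air after throw: [b5@5:R b1@6:L b3@7:R b2@8:L b4@10:L]
Beat 5 (R): throw ball5 h=4 -> lands@9:R; in-air after throw: [b1@6:L b3@7:R b2@8:L b5@9:R b4@10:L]
Beat 6 (L): throw ball1 h=6 -> lands@12:L; in-air after throw: [b3@7:R b2@8:L b5@9:R b4@10:L b1@12:L]
Beat 7 (R): throw ball3 h=7 -> lands@14:L; in-air after throw: [b2@8:L b5@9:R b4@10:L b1@12:L b3@14:L]
Beat 8 (L): throw ball2 h=5 -> lands@13:R; in-air after throw: [b5@9:R b4@10:L b1@12:L b2@13:R b3@14:L]
Beat 9 (R): throw ball5 h=7 -> lands@16:L; in-air after throw: [b4@10:L b1@12:L b2@13:R b3@14:L b5@16:L]
Ball 5: thrown@4 h=1 -> first land @5; rethrown@5 h=4 -> second land @9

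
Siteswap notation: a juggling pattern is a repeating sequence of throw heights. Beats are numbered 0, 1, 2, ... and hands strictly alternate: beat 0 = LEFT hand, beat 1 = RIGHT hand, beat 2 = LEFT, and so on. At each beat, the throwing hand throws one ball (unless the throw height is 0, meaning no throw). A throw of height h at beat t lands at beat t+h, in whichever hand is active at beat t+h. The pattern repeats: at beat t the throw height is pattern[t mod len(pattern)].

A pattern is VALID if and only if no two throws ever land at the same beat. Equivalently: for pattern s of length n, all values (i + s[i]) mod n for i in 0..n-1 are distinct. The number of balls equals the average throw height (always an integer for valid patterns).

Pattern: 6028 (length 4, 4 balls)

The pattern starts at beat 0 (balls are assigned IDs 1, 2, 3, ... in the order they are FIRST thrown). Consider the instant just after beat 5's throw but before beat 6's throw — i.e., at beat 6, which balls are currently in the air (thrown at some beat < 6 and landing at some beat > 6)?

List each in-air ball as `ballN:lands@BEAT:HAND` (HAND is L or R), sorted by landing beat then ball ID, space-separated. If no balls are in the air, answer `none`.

Beat 0 (L): throw ball1 h=6 -> lands@6:L; in-air after throw: [b1@6:L]
Beat 2 (L): throw ball2 h=2 -> lands@4:L; in-air after throw: [b2@4:L b1@6:L]
Beat 3 (R): throw ball3 h=8 -> lands@11:R; in-air after throw: [b2@4:L b1@6:L b3@11:R]
Beat 4 (L): throw ball2 h=6 -> lands@10:L; in-air after throw: [b1@6:L b2@10:L b3@11:R]
Beat 6 (L): throw ball1 h=2 -> lands@8:L; in-air after throw: [b1@8:L b2@10:L b3@11:R]

Answer: ball2:lands@10:L ball3:lands@11:R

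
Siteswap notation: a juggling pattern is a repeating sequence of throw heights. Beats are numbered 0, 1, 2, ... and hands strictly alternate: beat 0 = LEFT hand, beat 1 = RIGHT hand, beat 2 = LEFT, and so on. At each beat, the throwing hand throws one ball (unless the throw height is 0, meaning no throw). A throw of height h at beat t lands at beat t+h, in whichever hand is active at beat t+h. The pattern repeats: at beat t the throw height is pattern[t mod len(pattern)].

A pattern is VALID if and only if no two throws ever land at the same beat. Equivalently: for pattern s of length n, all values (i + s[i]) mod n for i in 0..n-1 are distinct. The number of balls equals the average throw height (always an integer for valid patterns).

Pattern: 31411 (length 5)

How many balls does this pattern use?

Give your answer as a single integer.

Answer: 2

Derivation:
Pattern = [3, 1, 4, 1, 1], length n = 5
  position 0: throw height = 3, running sum = 3
  position 1: throw height = 1, running sum = 4
  position 2: throw height = 4, running sum = 8
  position 3: throw height = 1, running sum = 9
  position 4: throw height = 1, running sum = 10
Total sum = 10; balls = sum / n = 10 / 5 = 2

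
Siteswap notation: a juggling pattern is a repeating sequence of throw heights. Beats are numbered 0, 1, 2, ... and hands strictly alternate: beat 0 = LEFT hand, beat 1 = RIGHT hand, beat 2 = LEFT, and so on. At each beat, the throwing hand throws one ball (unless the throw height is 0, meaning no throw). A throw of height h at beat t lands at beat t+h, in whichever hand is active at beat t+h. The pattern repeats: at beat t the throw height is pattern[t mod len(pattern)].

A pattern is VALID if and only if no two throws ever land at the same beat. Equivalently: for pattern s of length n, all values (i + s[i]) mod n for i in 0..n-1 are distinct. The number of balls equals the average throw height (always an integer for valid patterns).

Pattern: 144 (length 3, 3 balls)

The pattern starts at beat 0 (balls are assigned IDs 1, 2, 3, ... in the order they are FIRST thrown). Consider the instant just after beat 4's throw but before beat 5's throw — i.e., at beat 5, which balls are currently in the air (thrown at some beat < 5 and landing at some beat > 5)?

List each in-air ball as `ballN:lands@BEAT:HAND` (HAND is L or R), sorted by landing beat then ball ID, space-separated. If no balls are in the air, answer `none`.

Answer: ball2:lands@6:L ball3:lands@8:L

Derivation:
Beat 0 (L): throw ball1 h=1 -> lands@1:R; in-air after throw: [b1@1:R]
Beat 1 (R): throw ball1 h=4 -> lands@5:R; in-air after throw: [b1@5:R]
Beat 2 (L): throw ball2 h=4 -> lands@6:L; in-air after throw: [b1@5:R b2@6:L]
Beat 3 (R): throw ball3 h=1 -> lands@4:L; in-air after throw: [b3@4:L b1@5:R b2@6:L]
Beat 4 (L): throw ball3 h=4 -> lands@8:L; in-air after throw: [b1@5:R b2@6:L b3@8:L]
Beat 5 (R): throw ball1 h=4 -> lands@9:R; in-air after throw: [b2@6:L b3@8:L b1@9:R]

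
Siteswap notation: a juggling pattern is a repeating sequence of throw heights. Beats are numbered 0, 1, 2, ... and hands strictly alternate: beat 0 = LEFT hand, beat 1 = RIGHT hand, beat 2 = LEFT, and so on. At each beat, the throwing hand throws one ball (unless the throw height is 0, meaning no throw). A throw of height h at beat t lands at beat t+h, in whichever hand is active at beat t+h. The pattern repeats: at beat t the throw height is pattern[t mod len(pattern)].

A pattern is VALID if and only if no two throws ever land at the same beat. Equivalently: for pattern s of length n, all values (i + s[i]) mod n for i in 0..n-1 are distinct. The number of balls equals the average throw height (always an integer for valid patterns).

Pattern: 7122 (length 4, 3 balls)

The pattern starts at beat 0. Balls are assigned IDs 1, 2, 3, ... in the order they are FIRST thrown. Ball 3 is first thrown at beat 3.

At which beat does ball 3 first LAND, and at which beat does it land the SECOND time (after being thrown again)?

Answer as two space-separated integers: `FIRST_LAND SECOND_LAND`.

Beat 0 (L): throw ball1 h=7 -> lands@7:R; in-air after throw: [b1@7:R]
Beat 1 (R): throw ball2 h=1 -> lands@2:L; in-air after throw: [b2@2:L b1@7:R]
Beat 2 (L): throw ball2 h=2 -> lands@4:L; in-air after throw: [b2@4:L b1@7:R]
Beat 3 (R): throw ball3 h=2 -> lands@5:R; in-air after throw: [b2@4:L b3@5:R b1@7:R]
Beat 4 (L): throw ball2 h=7 -> lands@11:R; in-air after throw: [b3@5:R b1@7:R b2@11:R]
Beat 5 (R): throw ball3 h=1 -> lands@6:L; in-air after throw: [b3@6:L b1@7:R b2@11:R]
Beat 6 (L): throw ball3 h=2 -> lands@8:L; in-air after throw: [b1@7:R b3@8:L b2@11:R]
Ball 3: thrown@3 h=2 -> first land @5; rethrown@5 h=1 -> second land @6

Answer: 5 6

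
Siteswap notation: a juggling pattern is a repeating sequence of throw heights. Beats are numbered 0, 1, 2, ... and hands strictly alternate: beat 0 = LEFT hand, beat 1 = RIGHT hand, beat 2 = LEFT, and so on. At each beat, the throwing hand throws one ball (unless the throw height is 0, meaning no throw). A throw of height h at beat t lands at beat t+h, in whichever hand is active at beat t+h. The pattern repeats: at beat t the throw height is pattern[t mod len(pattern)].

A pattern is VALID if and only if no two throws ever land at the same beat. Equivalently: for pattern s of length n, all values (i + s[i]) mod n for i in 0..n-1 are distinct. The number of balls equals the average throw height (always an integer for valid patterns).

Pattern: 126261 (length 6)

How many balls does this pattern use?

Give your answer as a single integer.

Pattern = [1, 2, 6, 2, 6, 1], length n = 6
  position 0: throw height = 1, running sum = 1
  position 1: throw height = 2, running sum = 3
  position 2: throw height = 6, running sum = 9
  position 3: throw height = 2, running sum = 11
  position 4: throw height = 6, running sum = 17
  position 5: throw height = 1, running sum = 18
Total sum = 18; balls = sum / n = 18 / 6 = 3

Answer: 3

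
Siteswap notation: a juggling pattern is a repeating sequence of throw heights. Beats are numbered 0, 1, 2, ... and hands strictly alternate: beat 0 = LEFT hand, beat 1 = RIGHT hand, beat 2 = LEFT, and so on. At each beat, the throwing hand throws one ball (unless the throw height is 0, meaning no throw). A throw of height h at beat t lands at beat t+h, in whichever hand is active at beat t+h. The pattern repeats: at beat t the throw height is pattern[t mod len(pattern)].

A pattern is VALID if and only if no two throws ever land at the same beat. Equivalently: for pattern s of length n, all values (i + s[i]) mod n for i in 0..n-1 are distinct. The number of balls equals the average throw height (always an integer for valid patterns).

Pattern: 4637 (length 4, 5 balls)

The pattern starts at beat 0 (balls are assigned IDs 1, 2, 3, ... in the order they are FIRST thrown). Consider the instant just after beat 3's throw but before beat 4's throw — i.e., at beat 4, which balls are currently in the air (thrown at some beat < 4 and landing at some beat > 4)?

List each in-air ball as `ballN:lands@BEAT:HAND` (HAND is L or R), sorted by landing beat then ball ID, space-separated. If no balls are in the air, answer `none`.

Answer: ball3:lands@5:R ball2:lands@7:R ball4:lands@10:L

Derivation:
Beat 0 (L): throw ball1 h=4 -> lands@4:L; in-air after throw: [b1@4:L]
Beat 1 (R): throw ball2 h=6 -> lands@7:R; in-air after throw: [b1@4:L b2@7:R]
Beat 2 (L): throw ball3 h=3 -> lands@5:R; in-air after throw: [b1@4:L b3@5:R b2@7:R]
Beat 3 (R): throw ball4 h=7 -> lands@10:L; in-air after throw: [b1@4:L b3@5:R b2@7:R b4@10:L]
Beat 4 (L): throw ball1 h=4 -> lands@8:L; in-air after throw: [b3@5:R b2@7:R b1@8:L b4@10:L]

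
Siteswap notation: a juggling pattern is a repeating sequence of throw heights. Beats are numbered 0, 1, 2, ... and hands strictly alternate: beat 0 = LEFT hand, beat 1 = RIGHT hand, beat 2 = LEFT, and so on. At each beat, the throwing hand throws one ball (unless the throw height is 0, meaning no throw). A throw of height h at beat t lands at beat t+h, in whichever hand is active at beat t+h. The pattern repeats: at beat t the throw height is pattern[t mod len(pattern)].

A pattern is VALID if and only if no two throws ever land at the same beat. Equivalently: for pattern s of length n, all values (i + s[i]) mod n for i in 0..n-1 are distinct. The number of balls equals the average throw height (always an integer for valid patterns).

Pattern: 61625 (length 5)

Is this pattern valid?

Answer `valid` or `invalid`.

i=0: (i + s[i]) mod n = (0 + 6) mod 5 = 1
i=1: (i + s[i]) mod n = (1 + 1) mod 5 = 2
i=2: (i + s[i]) mod n = (2 + 6) mod 5 = 3
i=3: (i + s[i]) mod n = (3 + 2) mod 5 = 0
i=4: (i + s[i]) mod n = (4 + 5) mod 5 = 4
Residues: [1, 2, 3, 0, 4], distinct: True

Answer: valid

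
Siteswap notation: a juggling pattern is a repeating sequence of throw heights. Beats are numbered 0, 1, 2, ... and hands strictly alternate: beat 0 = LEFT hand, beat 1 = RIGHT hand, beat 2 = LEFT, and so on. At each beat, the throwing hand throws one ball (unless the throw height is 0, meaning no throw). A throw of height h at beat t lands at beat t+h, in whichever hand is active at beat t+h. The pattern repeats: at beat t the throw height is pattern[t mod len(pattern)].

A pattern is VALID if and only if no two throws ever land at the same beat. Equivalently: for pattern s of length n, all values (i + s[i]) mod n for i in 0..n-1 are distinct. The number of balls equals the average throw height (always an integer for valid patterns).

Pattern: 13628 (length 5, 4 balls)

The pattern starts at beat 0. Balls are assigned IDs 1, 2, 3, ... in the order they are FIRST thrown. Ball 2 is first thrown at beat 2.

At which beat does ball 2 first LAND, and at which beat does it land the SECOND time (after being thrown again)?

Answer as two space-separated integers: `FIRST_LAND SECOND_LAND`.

Beat 0 (L): throw ball1 h=1 -> lands@1:R; in-air after throw: [b1@1:R]
Beat 1 (R): throw ball1 h=3 -> lands@4:L; in-air after throw: [b1@4:L]
Beat 2 (L): throw ball2 h=6 -> lands@8:L; in-air after throw: [b1@4:L b2@8:L]
Beat 3 (R): throw ball3 h=2 -> lands@5:R; in-air after throw: [b1@4:L b3@5:R b2@8:L]
Beat 4 (L): throw ball1 h=8 -> lands@12:L; in-air after throw: [b3@5:R b2@8:L b1@12:L]
Beat 5 (R): throw ball3 h=1 -> lands@6:L; in-air after throw: [b3@6:L b2@8:L b1@12:L]
Beat 6 (L): throw ball3 h=3 -> lands@9:R; in-air after throw: [b2@8:L b3@9:R b1@12:L]
Beat 7 (R): throw ball4 h=6 -> lands@13:R; in-air after throw: [b2@8:L b3@9:R b1@12:L b4@13:R]
Beat 8 (L): throw ball2 h=2 -> lands@10:L; in-air after throw: [b3@9:R b2@10:L b1@12:L b4@13:R]
Beat 9 (R): throw ball3 h=8 -> lands@17:R; in-air after throw: [b2@10:L b1@12:L b4@13:R b3@17:R]
Beat 10 (L): throw ball2 h=1 -> lands@11:R; in-air after throw: [b2@11:R b1@12:L b4@13:R b3@17:R]
Ball 2: thrown@2 h=6 -> first land @8; rethrown@8 h=2 -> second land @10

Answer: 8 10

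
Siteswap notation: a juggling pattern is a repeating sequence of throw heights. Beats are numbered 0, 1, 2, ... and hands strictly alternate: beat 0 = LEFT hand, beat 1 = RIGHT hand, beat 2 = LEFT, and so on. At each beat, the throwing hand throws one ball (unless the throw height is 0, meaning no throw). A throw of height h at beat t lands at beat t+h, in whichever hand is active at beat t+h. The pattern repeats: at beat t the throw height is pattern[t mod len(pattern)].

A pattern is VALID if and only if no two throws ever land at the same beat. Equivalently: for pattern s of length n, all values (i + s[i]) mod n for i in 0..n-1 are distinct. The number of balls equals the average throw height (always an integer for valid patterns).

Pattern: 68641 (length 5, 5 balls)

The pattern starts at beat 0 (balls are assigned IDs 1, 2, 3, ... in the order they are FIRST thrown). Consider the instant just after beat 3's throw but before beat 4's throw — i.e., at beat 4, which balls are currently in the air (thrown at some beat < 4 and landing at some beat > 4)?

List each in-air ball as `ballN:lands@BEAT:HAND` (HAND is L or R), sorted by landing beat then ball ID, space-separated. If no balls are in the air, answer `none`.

Answer: ball1:lands@6:L ball4:lands@7:R ball3:lands@8:L ball2:lands@9:R

Derivation:
Beat 0 (L): throw ball1 h=6 -> lands@6:L; in-air after throw: [b1@6:L]
Beat 1 (R): throw ball2 h=8 -> lands@9:R; in-air after throw: [b1@6:L b2@9:R]
Beat 2 (L): throw ball3 h=6 -> lands@8:L; in-air after throw: [b1@6:L b3@8:L b2@9:R]
Beat 3 (R): throw ball4 h=4 -> lands@7:R; in-air after throw: [b1@6:L b4@7:R b3@8:L b2@9:R]
Beat 4 (L): throw ball5 h=1 -> lands@5:R; in-air after throw: [b5@5:R b1@6:L b4@7:R b3@8:L b2@9:R]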